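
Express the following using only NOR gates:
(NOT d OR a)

(((d NOR d) NOR a) NOR ((d NOR d) NOR a))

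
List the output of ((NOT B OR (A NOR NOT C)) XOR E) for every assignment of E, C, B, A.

E | C | B | A | Output
----------------------
0 | 0 | 0 | 0 | 1
0 | 0 | 0 | 1 | 1
0 | 0 | 1 | 0 | 0
0 | 0 | 1 | 1 | 0
0 | 1 | 0 | 0 | 1
0 | 1 | 0 | 1 | 1
0 | 1 | 1 | 0 | 1
0 | 1 | 1 | 1 | 0
1 | 0 | 0 | 0 | 0
1 | 0 | 0 | 1 | 0
1 | 0 | 1 | 0 | 1
1 | 0 | 1 | 1 | 1
1 | 1 | 0 | 0 | 0
1 | 1 | 0 | 1 | 0
1 | 1 | 1 | 0 | 0
1 | 1 | 1 | 1 | 1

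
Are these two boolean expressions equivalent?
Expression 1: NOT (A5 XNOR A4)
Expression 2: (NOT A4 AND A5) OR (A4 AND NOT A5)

Yes, they are equivalent — the two output columns agree on all 4 assignments:
A4 | A5 | Expression 1 | Expression 2
-------------------------------------
0 | 0 | 0 | 0
0 | 1 | 1 | 1
1 | 0 | 1 | 1
1 | 1 | 0 | 0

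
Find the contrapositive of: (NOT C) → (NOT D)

Contrapositive: D → C
Note: A statement and its contrapositive are logically equivalent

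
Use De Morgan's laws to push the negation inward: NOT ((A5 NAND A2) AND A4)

NOT (A5 NAND A2) OR NOT A4
De Morgan's: NOT(AND of terms) = OR of negations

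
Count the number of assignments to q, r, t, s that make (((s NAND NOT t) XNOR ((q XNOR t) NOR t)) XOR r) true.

Satisfying assignments: (0,0,0,1), (0,1,0,0), (0,1,1,0), (0,1,1,1), (1,0,0,0), (1,1,0,1), (1,1,1,0), (1,1,1,1)
Count: 8 out of 16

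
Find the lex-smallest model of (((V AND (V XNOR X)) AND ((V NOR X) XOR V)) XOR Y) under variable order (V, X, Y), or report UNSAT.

V=0, X=0, Y=1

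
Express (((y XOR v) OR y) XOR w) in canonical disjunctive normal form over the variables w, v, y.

(NOT w AND NOT v AND y) OR (NOT w AND v AND NOT y) OR (NOT w AND v AND y) OR (w AND NOT v AND NOT y)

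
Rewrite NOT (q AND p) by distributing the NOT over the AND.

NOT q OR NOT p
De Morgan's: NOT(AND of terms) = OR of negations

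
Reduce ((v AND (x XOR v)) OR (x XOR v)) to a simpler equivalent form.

By absorption (E OR (E AND v) = E):
= (x XOR v)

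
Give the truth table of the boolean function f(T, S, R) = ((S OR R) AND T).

T | S | R | Output
------------------
0 | 0 | 0 | 0
0 | 0 | 1 | 0
0 | 1 | 0 | 0
0 | 1 | 1 | 0
1 | 0 | 0 | 0
1 | 0 | 1 | 1
1 | 1 | 0 | 1
1 | 1 | 1 | 1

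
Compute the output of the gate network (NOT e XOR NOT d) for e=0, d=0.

Substituting: (NOT 0 XOR NOT 0)
= 0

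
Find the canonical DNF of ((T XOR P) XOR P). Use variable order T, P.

(T AND NOT P) OR (T AND P)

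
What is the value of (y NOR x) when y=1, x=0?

Substituting: (1 NOR 0)
= 0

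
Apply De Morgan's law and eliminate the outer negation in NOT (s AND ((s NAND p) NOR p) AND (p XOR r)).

NOT s OR NOT ((s NAND p) NOR p) OR NOT (p XOR r)
De Morgan's: NOT(AND of terms) = OR of negations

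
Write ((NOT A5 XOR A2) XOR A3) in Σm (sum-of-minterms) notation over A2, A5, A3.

Σm(0, 3, 5, 6) = (NOT A2 AND NOT A5 AND NOT A3) OR (NOT A2 AND A5 AND A3) OR (A2 AND NOT A5 AND A3) OR (A2 AND A5 AND NOT A3)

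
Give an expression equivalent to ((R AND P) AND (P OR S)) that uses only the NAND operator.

((((R NAND P) NAND (R NAND P)) NAND ((P NAND P) NAND (S NAND S))) NAND (((R NAND P) NAND (R NAND P)) NAND ((P NAND P) NAND (S NAND S))))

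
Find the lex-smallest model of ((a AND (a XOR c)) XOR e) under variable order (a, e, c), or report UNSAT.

a=0, e=1, c=0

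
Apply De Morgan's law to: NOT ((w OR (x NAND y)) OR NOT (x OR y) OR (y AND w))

NOT (w OR (x NAND y)) AND (x OR y) AND NOT (y AND w)
De Morgan's: NOT(OR of terms) = AND of negations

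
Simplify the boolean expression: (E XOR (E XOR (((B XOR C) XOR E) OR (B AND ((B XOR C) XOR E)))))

By XOR self-cancellation ((E XOR v) XOR v = E) then absorption (E OR (E AND v) = E):
= ((B XOR C) XOR E)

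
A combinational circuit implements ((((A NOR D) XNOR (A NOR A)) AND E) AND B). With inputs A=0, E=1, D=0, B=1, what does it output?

Substituting: ((((0 NOR 0) XNOR (0 NOR 0)) AND 1) AND 1)
= 1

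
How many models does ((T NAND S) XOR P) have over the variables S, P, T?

Satisfying assignments: (0,0,0), (0,0,1), (1,0,0), (1,1,1)
Count: 4 out of 8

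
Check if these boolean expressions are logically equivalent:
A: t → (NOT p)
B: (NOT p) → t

No, Converse is not equivalent to original (counterexample: t=0, p=0)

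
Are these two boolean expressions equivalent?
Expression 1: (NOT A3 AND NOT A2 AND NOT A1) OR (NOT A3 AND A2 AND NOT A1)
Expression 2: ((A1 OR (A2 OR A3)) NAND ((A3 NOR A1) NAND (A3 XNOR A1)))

Yes, they are equivalent — the two output columns agree on all 8 assignments:
A3 | A2 | A1 | Expression 1 | Expression 2
------------------------------------------
0 | 0 | 0 | 1 | 1
0 | 0 | 1 | 0 | 0
0 | 1 | 0 | 1 | 1
0 | 1 | 1 | 0 | 0
1 | 0 | 0 | 0 | 0
1 | 0 | 1 | 0 | 0
1 | 1 | 0 | 0 | 0
1 | 1 | 1 | 0 | 0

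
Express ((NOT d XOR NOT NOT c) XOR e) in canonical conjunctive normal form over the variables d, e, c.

(d OR e OR NOT c) AND (d OR NOT e OR c) AND (NOT d OR e OR c) AND (NOT d OR NOT e OR NOT c)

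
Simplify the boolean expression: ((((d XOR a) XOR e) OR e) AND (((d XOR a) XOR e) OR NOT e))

By distribution ((E OR v) AND (E OR NOT v) = E):
= ((d XOR a) XOR e)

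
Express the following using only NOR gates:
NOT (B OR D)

(((B NOR D) NOR (B NOR D)) NOR ((B NOR D) NOR (B NOR D)))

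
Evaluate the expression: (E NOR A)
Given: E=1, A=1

Substituting: (1 NOR 1)
= 0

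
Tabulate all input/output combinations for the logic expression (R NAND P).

P | R | Output
--------------
0 | 0 | 1
0 | 1 | 1
1 | 0 | 1
1 | 1 | 0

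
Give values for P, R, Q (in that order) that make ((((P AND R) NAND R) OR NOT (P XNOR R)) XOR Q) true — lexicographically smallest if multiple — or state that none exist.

P=0, R=0, Q=0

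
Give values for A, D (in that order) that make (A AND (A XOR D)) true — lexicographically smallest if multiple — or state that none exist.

A=1, D=0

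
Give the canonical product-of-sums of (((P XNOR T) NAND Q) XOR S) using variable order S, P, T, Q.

ΠM(1, 7, 8, 10, 11, 12, 13, 14) = (S OR P OR T OR NOT Q) AND (S OR NOT P OR NOT T OR NOT Q) AND (NOT S OR P OR T OR Q) AND (NOT S OR P OR NOT T OR Q) AND (NOT S OR P OR NOT T OR NOT Q) AND (NOT S OR NOT P OR T OR Q) AND (NOT S OR NOT P OR T OR NOT Q) AND (NOT S OR NOT P OR NOT T OR Q)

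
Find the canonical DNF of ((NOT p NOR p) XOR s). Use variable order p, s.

(NOT p AND s) OR (p AND s)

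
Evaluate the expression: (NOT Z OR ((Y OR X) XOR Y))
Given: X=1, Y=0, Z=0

Substituting: (NOT 0 OR ((0 OR 1) XOR 0))
= 1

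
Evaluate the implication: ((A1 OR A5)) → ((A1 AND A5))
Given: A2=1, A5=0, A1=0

Antecedent ((A1 OR A5)) = 0; consequent ((A1 AND A5)) = 0.
0 → 0 = 1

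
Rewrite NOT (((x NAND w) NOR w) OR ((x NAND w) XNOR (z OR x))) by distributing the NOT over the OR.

NOT ((x NAND w) NOR w) AND NOT ((x NAND w) XNOR (z OR x))
De Morgan's: NOT(OR of terms) = AND of negations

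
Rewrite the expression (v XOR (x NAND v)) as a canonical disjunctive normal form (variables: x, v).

(NOT x AND NOT v) OR (x AND NOT v) OR (x AND v)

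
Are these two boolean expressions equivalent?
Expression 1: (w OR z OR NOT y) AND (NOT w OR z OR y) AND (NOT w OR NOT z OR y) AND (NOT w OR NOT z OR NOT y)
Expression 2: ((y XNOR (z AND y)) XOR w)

Yes, they are equivalent — the two output columns agree on all 8 assignments:
w | z | y | Expression 1 | Expression 2
---------------------------------------
0 | 0 | 0 | 1 | 1
0 | 0 | 1 | 0 | 0
0 | 1 | 0 | 1 | 1
0 | 1 | 1 | 1 | 1
1 | 0 | 0 | 0 | 0
1 | 0 | 1 | 1 | 1
1 | 1 | 0 | 0 | 0
1 | 1 | 1 | 0 | 0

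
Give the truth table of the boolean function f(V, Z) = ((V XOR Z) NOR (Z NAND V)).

V | Z | Output
--------------
0 | 0 | 0
0 | 1 | 0
1 | 0 | 0
1 | 1 | 1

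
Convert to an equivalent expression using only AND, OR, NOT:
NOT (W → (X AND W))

W AND NOT (X AND W)
(Negated implication: NOT(A → B) = A AND NOT B)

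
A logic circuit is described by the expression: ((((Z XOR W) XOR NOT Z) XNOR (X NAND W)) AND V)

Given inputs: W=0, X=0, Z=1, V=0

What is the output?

Substituting: ((((1 XOR 0) XOR NOT 1) XNOR (0 NAND 0)) AND 0)
= 0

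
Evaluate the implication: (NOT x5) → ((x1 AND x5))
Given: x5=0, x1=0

Antecedent (NOT x5) = 1; consequent ((x1 AND x5)) = 0.
1 → 0 = 0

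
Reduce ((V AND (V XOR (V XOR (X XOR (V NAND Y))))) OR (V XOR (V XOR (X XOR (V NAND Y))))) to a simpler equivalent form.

By absorption (E OR (E AND v) = E) then XOR self-cancellation ((E XOR v) XOR v = E):
= (X XOR (V NAND Y))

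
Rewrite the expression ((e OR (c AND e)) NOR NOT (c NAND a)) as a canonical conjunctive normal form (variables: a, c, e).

(a OR c OR NOT e) AND (a OR NOT c OR NOT e) AND (NOT a OR c OR NOT e) AND (NOT a OR NOT c OR e) AND (NOT a OR NOT c OR NOT e)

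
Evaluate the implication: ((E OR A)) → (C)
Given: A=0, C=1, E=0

Antecedent ((E OR A)) = 0; consequent (C) = 1.
0 → 1 = 1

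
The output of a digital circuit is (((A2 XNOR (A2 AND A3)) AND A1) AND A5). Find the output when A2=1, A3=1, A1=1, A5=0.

Substituting: (((1 XNOR (1 AND 1)) AND 1) AND 0)
= 0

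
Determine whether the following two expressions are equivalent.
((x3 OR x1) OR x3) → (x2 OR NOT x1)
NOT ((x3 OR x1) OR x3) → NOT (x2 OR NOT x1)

No, Inverse is not equivalent to original (counterexample: x3=0, x2=0, x1=0)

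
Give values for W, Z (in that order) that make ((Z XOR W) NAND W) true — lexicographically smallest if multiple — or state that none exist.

W=0, Z=0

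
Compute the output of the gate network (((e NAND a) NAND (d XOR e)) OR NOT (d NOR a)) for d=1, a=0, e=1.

Substituting: (((1 NAND 0) NAND (1 XOR 1)) OR NOT (1 NOR 0))
= 1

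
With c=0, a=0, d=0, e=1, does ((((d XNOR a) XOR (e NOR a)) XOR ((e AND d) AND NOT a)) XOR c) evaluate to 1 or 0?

Substituting: ((((0 XNOR 0) XOR (1 NOR 0)) XOR ((1 AND 0) AND NOT 0)) XOR 0)
= 1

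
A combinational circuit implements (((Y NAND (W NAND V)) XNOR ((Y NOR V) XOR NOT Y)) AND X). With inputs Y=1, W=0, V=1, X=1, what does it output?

Substituting: (((1 NAND (0 NAND 1)) XNOR ((1 NOR 1) XOR NOT 1)) AND 1)
= 1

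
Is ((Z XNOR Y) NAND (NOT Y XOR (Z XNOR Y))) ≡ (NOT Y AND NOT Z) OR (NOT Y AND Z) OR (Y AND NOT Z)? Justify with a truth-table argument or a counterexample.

Yes, they are equivalent — the two output columns agree on all 4 assignments:
Y | Z | Expression 1 | Expression 2
-----------------------------------
0 | 0 | 1 | 1
0 | 1 | 1 | 1
1 | 0 | 1 | 1
1 | 1 | 0 | 0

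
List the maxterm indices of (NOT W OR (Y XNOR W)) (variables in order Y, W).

ΠM(1) = (Y OR NOT W)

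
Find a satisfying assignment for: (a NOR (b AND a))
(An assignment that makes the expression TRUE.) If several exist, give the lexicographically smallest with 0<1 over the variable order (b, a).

b=0, a=0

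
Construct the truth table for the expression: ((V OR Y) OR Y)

Y | V | Output
--------------
0 | 0 | 0
0 | 1 | 1
1 | 0 | 1
1 | 1 | 1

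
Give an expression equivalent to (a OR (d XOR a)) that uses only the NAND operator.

((a NAND a) NAND (((d NAND (d NAND a)) NAND (a NAND (d NAND a))) NAND ((d NAND (d NAND a)) NAND (a NAND (d NAND a)))))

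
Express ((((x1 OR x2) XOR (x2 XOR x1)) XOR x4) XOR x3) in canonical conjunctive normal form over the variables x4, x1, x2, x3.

(x4 OR x1 OR x2 OR x3) AND (x4 OR x1 OR NOT x2 OR x3) AND (x4 OR NOT x1 OR x2 OR x3) AND (x4 OR NOT x1 OR NOT x2 OR NOT x3) AND (NOT x4 OR x1 OR x2 OR NOT x3) AND (NOT x4 OR x1 OR NOT x2 OR NOT x3) AND (NOT x4 OR NOT x1 OR x2 OR NOT x3) AND (NOT x4 OR NOT x1 OR NOT x2 OR x3)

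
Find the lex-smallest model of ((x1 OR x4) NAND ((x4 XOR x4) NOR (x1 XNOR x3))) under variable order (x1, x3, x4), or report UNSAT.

x1=0, x3=0, x4=0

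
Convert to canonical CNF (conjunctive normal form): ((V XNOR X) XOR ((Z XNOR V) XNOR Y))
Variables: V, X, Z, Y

(V OR X OR Z OR NOT Y) AND (V OR X OR NOT Z OR Y) AND (V OR NOT X OR Z OR Y) AND (V OR NOT X OR NOT Z OR NOT Y) AND (NOT V OR X OR Z OR NOT Y) AND (NOT V OR X OR NOT Z OR Y) AND (NOT V OR NOT X OR Z OR Y) AND (NOT V OR NOT X OR NOT Z OR NOT Y)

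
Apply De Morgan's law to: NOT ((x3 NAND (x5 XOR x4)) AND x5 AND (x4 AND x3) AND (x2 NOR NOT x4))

NOT (x3 NAND (x5 XOR x4)) OR NOT x5 OR NOT (x4 AND x3) OR NOT (x2 NOR NOT x4)
De Morgan's: NOT(AND of terms) = OR of negations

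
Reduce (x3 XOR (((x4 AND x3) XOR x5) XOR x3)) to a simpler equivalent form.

By XOR self-cancellation ((E XOR v) XOR v = E):
= ((x4 AND x3) XOR x5)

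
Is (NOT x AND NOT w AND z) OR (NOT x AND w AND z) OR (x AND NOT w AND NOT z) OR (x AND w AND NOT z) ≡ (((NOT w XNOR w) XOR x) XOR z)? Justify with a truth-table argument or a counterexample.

Yes, they are equivalent — the two output columns agree on all 8 assignments:
x | w | z | Expression 1 | Expression 2
---------------------------------------
0 | 0 | 0 | 0 | 0
0 | 0 | 1 | 1 | 1
0 | 1 | 0 | 0 | 0
0 | 1 | 1 | 1 | 1
1 | 0 | 0 | 1 | 1
1 | 0 | 1 | 0 | 0
1 | 1 | 0 | 1 | 1
1 | 1 | 1 | 0 | 0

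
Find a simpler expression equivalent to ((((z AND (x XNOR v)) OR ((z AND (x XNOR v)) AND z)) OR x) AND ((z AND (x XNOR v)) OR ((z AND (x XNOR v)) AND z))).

By absorption (E AND (E OR v) = E) then absorption (E OR (E AND v) = E):
= (z AND (x XNOR v))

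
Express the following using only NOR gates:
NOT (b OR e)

(((b NOR e) NOR (b NOR e)) NOR ((b NOR e) NOR (b NOR e)))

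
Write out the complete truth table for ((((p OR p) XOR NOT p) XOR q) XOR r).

q | p | r | Output
------------------
0 | 0 | 0 | 1
0 | 0 | 1 | 0
0 | 1 | 0 | 1
0 | 1 | 1 | 0
1 | 0 | 0 | 0
1 | 0 | 1 | 1
1 | 1 | 0 | 0
1 | 1 | 1 | 1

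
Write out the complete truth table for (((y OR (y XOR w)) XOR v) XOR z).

w | v | y | z | Output
----------------------
0 | 0 | 0 | 0 | 0
0 | 0 | 0 | 1 | 1
0 | 0 | 1 | 0 | 1
0 | 0 | 1 | 1 | 0
0 | 1 | 0 | 0 | 1
0 | 1 | 0 | 1 | 0
0 | 1 | 1 | 0 | 0
0 | 1 | 1 | 1 | 1
1 | 0 | 0 | 0 | 1
1 | 0 | 0 | 1 | 0
1 | 0 | 1 | 0 | 1
1 | 0 | 1 | 1 | 0
1 | 1 | 0 | 0 | 0
1 | 1 | 0 | 1 | 1
1 | 1 | 1 | 0 | 0
1 | 1 | 1 | 1 | 1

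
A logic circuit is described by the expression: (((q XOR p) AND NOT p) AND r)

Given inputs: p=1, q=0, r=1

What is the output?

Substituting: (((0 XOR 1) AND NOT 1) AND 1)
= 0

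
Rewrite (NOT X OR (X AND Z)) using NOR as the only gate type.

(((X NOR X) NOR ((X NOR X) NOR (Z NOR Z))) NOR ((X NOR X) NOR ((X NOR X) NOR (Z NOR Z))))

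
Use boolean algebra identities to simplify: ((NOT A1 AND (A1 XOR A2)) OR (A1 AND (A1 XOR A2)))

By distribution ((E AND v) OR (E AND NOT v) = E):
= (A1 XOR A2)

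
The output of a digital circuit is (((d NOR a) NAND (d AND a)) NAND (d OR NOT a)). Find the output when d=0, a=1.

Substituting: (((0 NOR 1) NAND (0 AND 1)) NAND (0 OR NOT 1))
= 1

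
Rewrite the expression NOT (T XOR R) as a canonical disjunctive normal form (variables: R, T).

(NOT R AND NOT T) OR (R AND T)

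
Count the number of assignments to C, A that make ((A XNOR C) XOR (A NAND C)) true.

Satisfying assignments: (0,1), (1,0), (1,1)
Count: 3 out of 4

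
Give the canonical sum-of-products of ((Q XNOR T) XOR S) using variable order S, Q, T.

Σm(0, 3, 5, 6) = (NOT S AND NOT Q AND NOT T) OR (NOT S AND Q AND T) OR (S AND NOT Q AND T) OR (S AND Q AND NOT T)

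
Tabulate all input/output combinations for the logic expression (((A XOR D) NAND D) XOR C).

C | D | A | Output
------------------
0 | 0 | 0 | 1
0 | 0 | 1 | 1
0 | 1 | 0 | 0
0 | 1 | 1 | 1
1 | 0 | 0 | 0
1 | 0 | 1 | 0
1 | 1 | 0 | 1
1 | 1 | 1 | 0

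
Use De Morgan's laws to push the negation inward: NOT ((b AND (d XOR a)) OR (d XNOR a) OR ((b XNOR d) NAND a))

NOT (b AND (d XOR a)) AND NOT (d XNOR a) AND NOT ((b XNOR d) NAND a)
De Morgan's: NOT(OR of terms) = AND of negations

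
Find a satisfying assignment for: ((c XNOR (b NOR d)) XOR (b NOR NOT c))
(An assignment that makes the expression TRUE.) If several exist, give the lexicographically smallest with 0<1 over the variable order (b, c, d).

b=0, c=0, d=1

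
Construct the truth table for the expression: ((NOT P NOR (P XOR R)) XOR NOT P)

P | R | Output
--------------
0 | 0 | 1
0 | 1 | 1
1 | 0 | 0
1 | 1 | 1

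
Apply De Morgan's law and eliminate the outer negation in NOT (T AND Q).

NOT T OR NOT Q
De Morgan's: NOT(AND of terms) = OR of negations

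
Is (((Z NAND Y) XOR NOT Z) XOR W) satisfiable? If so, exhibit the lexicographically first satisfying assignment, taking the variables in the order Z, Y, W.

Z=0, Y=0, W=1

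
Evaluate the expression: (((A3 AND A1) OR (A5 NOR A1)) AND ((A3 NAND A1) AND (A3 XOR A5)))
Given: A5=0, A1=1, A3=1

Substituting: (((1 AND 1) OR (0 NOR 1)) AND ((1 NAND 1) AND (1 XOR 0)))
= 0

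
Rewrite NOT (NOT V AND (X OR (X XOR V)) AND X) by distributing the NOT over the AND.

V OR NOT (X OR (X XOR V)) OR NOT X
De Morgan's: NOT(AND of terms) = OR of negations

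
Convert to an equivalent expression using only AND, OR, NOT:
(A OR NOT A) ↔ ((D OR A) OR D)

((A OR NOT A) AND ((D OR A) OR D)) OR (NOT (A OR NOT A) AND NOT ((D OR A) OR D))
(Biconditional = both true or both false)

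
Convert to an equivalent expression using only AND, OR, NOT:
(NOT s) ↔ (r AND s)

((NOT s) AND (r AND s)) OR (s AND NOT (r AND s))
(Biconditional = both true or both false)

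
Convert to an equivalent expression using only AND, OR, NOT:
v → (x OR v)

NOT v OR (x OR v)
(Implication elimination: A → B = NOT A OR B)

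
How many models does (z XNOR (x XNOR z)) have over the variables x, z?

Satisfying assignments: (1,0), (1,1)
Count: 2 out of 4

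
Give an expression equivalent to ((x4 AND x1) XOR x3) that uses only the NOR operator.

((((((x4 NOR x4) NOR (x1 NOR x1)) NOR x3) NOR (((x4 NOR x4) NOR (x1 NOR x1)) NOR x3)) NOR ((((x4 NOR x4) NOR (x1 NOR x1)) NOR x3) NOR (((x4 NOR x4) NOR (x1 NOR x1)) NOR x3))) NOR ((((((x4 NOR x4) NOR (x1 NOR x1)) NOR ((x4 NOR x4) NOR (x1 NOR x1))) NOR (x3 NOR x3)) NOR ((((x4 NOR x4) NOR (x1 NOR x1)) NOR ((x4 NOR x4) NOR (x1 NOR x1))) NOR (x3 NOR x3))) NOR (((((x4 NOR x4) NOR (x1 NOR x1)) NOR ((x4 NOR x4) NOR (x1 NOR x1))) NOR (x3 NOR x3)) NOR ((((x4 NOR x4) NOR (x1 NOR x1)) NOR ((x4 NOR x4) NOR (x1 NOR x1))) NOR (x3 NOR x3)))))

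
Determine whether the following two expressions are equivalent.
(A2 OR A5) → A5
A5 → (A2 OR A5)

No, Converse is not equivalent to original (counterexample: A2=1, A4=0, A5=0)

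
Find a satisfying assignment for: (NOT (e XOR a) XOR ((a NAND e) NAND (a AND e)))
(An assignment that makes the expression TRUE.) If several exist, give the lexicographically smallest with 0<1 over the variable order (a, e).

a=0, e=1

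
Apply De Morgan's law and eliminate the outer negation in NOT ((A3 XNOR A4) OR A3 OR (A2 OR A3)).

NOT (A3 XNOR A4) AND NOT A3 AND NOT (A2 OR A3)
De Morgan's: NOT(OR of terms) = AND of negations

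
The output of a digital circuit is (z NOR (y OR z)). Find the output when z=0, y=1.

Substituting: (0 NOR (1 OR 0))
= 0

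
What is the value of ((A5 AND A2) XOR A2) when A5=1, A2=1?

Substituting: ((1 AND 1) XOR 1)
= 0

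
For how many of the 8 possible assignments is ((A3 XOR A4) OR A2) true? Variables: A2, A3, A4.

Satisfying assignments: (0,0,1), (0,1,0), (1,0,0), (1,0,1), (1,1,0), (1,1,1)
Count: 6 out of 8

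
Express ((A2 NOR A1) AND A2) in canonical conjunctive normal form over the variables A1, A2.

(A1 OR A2) AND (A1 OR NOT A2) AND (NOT A1 OR A2) AND (NOT A1 OR NOT A2)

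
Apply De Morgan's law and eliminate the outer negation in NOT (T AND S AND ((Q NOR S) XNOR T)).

NOT T OR NOT S OR NOT ((Q NOR S) XNOR T)
De Morgan's: NOT(AND of terms) = OR of negations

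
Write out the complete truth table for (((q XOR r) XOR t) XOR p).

q | t | p | r | Output
----------------------
0 | 0 | 0 | 0 | 0
0 | 0 | 0 | 1 | 1
0 | 0 | 1 | 0 | 1
0 | 0 | 1 | 1 | 0
0 | 1 | 0 | 0 | 1
0 | 1 | 0 | 1 | 0
0 | 1 | 1 | 0 | 0
0 | 1 | 1 | 1 | 1
1 | 0 | 0 | 0 | 1
1 | 0 | 0 | 1 | 0
1 | 0 | 1 | 0 | 0
1 | 0 | 1 | 1 | 1
1 | 1 | 0 | 0 | 0
1 | 1 | 0 | 1 | 1
1 | 1 | 1 | 0 | 1
1 | 1 | 1 | 1 | 0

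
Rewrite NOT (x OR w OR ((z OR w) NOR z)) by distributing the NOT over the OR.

NOT x AND NOT w AND NOT ((z OR w) NOR z)
De Morgan's: NOT(OR of terms) = AND of negations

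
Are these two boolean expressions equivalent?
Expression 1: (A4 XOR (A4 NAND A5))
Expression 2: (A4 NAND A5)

No. Counterexample: with A5=0, A4=1, Expression 1 = 0 but Expression 2 = 1.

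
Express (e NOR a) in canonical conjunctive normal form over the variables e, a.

(e OR NOT a) AND (NOT e OR a) AND (NOT e OR NOT a)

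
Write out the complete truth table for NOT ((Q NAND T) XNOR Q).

T | Q | Output
--------------
0 | 0 | 1
0 | 1 | 0
1 | 0 | 1
1 | 1 | 1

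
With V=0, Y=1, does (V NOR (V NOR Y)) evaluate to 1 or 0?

Substituting: (0 NOR (0 NOR 1))
= 1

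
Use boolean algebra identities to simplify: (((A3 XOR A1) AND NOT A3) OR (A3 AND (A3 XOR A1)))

By distribution ((E AND v) OR (E AND NOT v) = E):
= (A3 XOR A1)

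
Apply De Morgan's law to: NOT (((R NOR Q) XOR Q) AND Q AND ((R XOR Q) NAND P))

NOT ((R NOR Q) XOR Q) OR NOT Q OR NOT ((R XOR Q) NAND P)
De Morgan's: NOT(AND of terms) = OR of negations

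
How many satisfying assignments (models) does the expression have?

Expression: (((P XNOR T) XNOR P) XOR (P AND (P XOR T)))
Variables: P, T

Satisfying assignments: (0,1), (1,0), (1,1)
Count: 3 out of 4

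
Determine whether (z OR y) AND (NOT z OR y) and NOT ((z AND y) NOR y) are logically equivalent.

Yes, they are equivalent — the two output columns agree on all 4 assignments:
z | y | Expression 1 | Expression 2
-----------------------------------
0 | 0 | 0 | 0
0 | 1 | 1 | 1
1 | 0 | 0 | 0
1 | 1 | 1 | 1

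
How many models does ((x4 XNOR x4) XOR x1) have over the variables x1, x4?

Satisfying assignments: (0,0), (0,1)
Count: 2 out of 4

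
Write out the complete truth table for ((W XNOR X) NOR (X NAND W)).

W | X | Output
--------------
0 | 0 | 0
0 | 1 | 0
1 | 0 | 0
1 | 1 | 0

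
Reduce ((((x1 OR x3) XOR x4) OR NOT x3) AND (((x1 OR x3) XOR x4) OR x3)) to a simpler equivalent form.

By distribution ((E OR v) AND (E OR NOT v) = E):
= ((x1 OR x3) XOR x4)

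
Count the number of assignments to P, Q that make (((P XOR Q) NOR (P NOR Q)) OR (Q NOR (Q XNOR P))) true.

Satisfying assignments: (1,0), (1,1)
Count: 2 out of 4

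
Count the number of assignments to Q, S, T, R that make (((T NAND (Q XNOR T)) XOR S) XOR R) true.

Satisfying assignments: (0,0,0,0), (0,0,1,0), (0,1,0,1), (0,1,1,1), (1,0,0,0), (1,0,1,1), (1,1,0,1), (1,1,1,0)
Count: 8 out of 16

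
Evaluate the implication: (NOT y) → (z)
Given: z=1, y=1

Antecedent (NOT y) = 0; consequent (z) = 1.
0 → 1 = 1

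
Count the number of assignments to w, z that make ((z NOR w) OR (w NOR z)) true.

Satisfying assignments: (0,0)
Count: 1 out of 4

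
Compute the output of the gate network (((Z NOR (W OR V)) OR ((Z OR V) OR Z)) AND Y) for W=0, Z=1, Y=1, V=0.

Substituting: (((1 NOR (0 OR 0)) OR ((1 OR 0) OR 1)) AND 1)
= 1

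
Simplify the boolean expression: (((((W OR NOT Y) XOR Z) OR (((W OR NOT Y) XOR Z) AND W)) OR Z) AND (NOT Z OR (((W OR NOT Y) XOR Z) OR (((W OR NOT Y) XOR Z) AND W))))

By distribution ((E OR v) AND (E OR NOT v) = E) then absorption (E OR (E AND v) = E):
= ((W OR NOT Y) XOR Z)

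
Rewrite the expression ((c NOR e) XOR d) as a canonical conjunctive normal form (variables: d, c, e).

(d OR c OR NOT e) AND (d OR NOT c OR e) AND (d OR NOT c OR NOT e) AND (NOT d OR c OR e)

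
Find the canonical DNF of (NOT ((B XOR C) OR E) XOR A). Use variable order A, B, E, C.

(NOT A AND NOT B AND NOT E AND NOT C) OR (NOT A AND B AND NOT E AND C) OR (A AND NOT B AND NOT E AND C) OR (A AND NOT B AND E AND NOT C) OR (A AND NOT B AND E AND C) OR (A AND B AND NOT E AND NOT C) OR (A AND B AND E AND NOT C) OR (A AND B AND E AND C)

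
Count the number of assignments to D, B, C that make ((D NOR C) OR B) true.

Satisfying assignments: (0,0,0), (0,1,0), (0,1,1), (1,1,0), (1,1,1)
Count: 5 out of 8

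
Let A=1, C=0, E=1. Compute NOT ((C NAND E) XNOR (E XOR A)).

Substituting: NOT ((0 NAND 1) XNOR (1 XOR 1))
= 1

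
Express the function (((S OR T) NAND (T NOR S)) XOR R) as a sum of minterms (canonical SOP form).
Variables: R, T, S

Σm(0, 1, 2, 3) = (NOT R AND NOT T AND NOT S) OR (NOT R AND NOT T AND S) OR (NOT R AND T AND NOT S) OR (NOT R AND T AND S)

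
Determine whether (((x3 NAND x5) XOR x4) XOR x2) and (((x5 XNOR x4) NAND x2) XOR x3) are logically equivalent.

No. Counterexample: with x3=0, x5=0, x4=1, x2=0, Expression 1 = 0 but Expression 2 = 1.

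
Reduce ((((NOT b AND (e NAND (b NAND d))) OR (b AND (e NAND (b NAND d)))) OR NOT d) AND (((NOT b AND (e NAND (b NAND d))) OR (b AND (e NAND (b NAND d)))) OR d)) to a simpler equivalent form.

By distribution ((E OR v) AND (E OR NOT v) = E) then distribution ((E AND v) OR (E AND NOT v) = E):
= (e NAND (b NAND d))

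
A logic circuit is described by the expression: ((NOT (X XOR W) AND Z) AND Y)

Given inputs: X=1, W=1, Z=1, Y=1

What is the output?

Substituting: ((NOT (1 XOR 1) AND 1) AND 1)
= 1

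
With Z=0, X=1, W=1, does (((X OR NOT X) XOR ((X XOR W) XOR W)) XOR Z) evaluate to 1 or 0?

Substituting: (((1 OR NOT 1) XOR ((1 XOR 1) XOR 1)) XOR 0)
= 0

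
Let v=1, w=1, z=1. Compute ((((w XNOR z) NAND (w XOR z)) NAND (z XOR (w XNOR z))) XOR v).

Substituting: ((((1 XNOR 1) NAND (1 XOR 1)) NAND (1 XOR (1 XNOR 1))) XOR 1)
= 0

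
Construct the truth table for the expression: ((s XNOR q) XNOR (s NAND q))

q | s | Output
--------------
0 | 0 | 1
0 | 1 | 0
1 | 0 | 0
1 | 1 | 0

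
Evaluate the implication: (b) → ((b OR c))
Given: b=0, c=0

Antecedent (b) = 0; consequent ((b OR c)) = 0.
0 → 0 = 1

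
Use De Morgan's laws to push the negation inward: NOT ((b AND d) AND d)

NOT (b AND d) OR NOT d
De Morgan's: NOT(AND of terms) = OR of negations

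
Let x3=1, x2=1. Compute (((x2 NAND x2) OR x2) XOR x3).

Substituting: (((1 NAND 1) OR 1) XOR 1)
= 0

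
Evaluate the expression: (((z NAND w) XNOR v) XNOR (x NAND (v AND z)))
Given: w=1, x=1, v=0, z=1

Substituting: (((1 NAND 1) XNOR 0) XNOR (1 NAND (0 AND 1)))
= 1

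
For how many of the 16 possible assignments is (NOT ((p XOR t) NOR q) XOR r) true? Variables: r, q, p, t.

Satisfying assignments: (0,0,0,1), (0,0,1,0), (0,1,0,0), (0,1,0,1), (0,1,1,0), (0,1,1,1), (1,0,0,0), (1,0,1,1)
Count: 8 out of 16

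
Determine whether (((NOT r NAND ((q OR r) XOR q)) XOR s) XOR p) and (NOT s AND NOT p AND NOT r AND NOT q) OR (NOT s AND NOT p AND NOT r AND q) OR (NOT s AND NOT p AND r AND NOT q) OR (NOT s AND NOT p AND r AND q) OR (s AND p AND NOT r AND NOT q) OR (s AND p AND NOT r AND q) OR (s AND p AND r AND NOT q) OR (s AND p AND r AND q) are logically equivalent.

Yes, they are equivalent — the two output columns agree on all 16 assignments:
s | p | r | q | Expression 1 | Expression 2
-------------------------------------------
0 | 0 | 0 | 0 | 1 | 1
0 | 0 | 0 | 1 | 1 | 1
0 | 0 | 1 | 0 | 1 | 1
0 | 0 | 1 | 1 | 1 | 1
0 | 1 | 0 | 0 | 0 | 0
0 | 1 | 0 | 1 | 0 | 0
0 | 1 | 1 | 0 | 0 | 0
0 | 1 | 1 | 1 | 0 | 0
1 | 0 | 0 | 0 | 0 | 0
1 | 0 | 0 | 1 | 0 | 0
1 | 0 | 1 | 0 | 0 | 0
1 | 0 | 1 | 1 | 0 | 0
1 | 1 | 0 | 0 | 1 | 1
1 | 1 | 0 | 1 | 1 | 1
1 | 1 | 1 | 0 | 1 | 1
1 | 1 | 1 | 1 | 1 | 1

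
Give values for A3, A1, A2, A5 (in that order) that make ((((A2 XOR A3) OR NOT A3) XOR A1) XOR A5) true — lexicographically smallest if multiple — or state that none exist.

A3=0, A1=0, A2=0, A5=0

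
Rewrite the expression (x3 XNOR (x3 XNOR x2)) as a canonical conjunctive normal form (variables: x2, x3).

(x2 OR x3) AND (x2 OR NOT x3)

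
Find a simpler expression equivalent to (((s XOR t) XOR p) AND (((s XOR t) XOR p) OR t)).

By absorption (E AND (E OR v) = E):
= ((s XOR t) XOR p)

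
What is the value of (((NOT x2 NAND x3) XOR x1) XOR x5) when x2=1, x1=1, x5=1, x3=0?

Substituting: (((NOT 1 NAND 0) XOR 1) XOR 1)
= 1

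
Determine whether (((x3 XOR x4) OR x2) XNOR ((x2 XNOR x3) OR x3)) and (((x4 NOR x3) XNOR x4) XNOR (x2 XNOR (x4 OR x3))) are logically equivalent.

No. Counterexample: with x3=0, x4=0, x2=1, Expression 1 = 0 but Expression 2 = 1.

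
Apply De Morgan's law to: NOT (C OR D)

NOT C AND NOT D
De Morgan's: NOT(OR of terms) = AND of negations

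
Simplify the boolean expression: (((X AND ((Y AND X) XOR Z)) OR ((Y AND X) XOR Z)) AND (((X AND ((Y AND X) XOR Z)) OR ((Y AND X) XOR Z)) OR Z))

By absorption (E AND (E OR v) = E) then absorption (E OR (E AND v) = E):
= ((Y AND X) XOR Z)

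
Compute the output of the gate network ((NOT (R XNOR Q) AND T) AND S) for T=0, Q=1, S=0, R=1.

Substituting: ((NOT (1 XNOR 1) AND 0) AND 0)
= 0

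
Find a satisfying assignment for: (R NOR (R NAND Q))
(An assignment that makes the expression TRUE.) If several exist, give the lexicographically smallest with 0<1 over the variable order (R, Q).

UNSATISFIABLE - no assignment makes this expression true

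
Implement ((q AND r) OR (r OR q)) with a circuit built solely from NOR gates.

((((q NOR q) NOR (r NOR r)) NOR ((r NOR q) NOR (r NOR q))) NOR (((q NOR q) NOR (r NOR r)) NOR ((r NOR q) NOR (r NOR q))))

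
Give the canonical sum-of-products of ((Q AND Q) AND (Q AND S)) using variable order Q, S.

Σm(3) = (Q AND S)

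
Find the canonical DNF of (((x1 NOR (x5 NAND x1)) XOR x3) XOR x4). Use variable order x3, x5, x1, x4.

(NOT x3 AND NOT x5 AND NOT x1 AND x4) OR (NOT x3 AND NOT x5 AND x1 AND x4) OR (NOT x3 AND x5 AND NOT x1 AND x4) OR (NOT x3 AND x5 AND x1 AND x4) OR (x3 AND NOT x5 AND NOT x1 AND NOT x4) OR (x3 AND NOT x5 AND x1 AND NOT x4) OR (x3 AND x5 AND NOT x1 AND NOT x4) OR (x3 AND x5 AND x1 AND NOT x4)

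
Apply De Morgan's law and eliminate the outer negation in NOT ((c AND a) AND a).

NOT (c AND a) OR NOT a
De Morgan's: NOT(AND of terms) = OR of negations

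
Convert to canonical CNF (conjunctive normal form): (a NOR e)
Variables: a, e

(a OR NOT e) AND (NOT a OR e) AND (NOT a OR NOT e)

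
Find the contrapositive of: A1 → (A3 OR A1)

Contrapositive: NOT (A3 OR A1) → NOT A1
Note: A statement and its contrapositive are logically equivalent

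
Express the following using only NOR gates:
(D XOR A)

((((D NOR A) NOR (D NOR A)) NOR ((D NOR A) NOR (D NOR A))) NOR ((((D NOR D) NOR (A NOR A)) NOR ((D NOR D) NOR (A NOR A))) NOR (((D NOR D) NOR (A NOR A)) NOR ((D NOR D) NOR (A NOR A)))))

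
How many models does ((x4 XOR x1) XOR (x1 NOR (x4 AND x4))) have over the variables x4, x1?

Satisfying assignments: (0,0), (0,1), (1,0)
Count: 3 out of 4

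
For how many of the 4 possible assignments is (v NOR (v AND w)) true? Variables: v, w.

Satisfying assignments: (0,0), (0,1)
Count: 2 out of 4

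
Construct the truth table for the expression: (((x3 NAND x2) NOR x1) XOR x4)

x3 | x4 | x2 | x1 | Output
--------------------------
0 | 0 | 0 | 0 | 0
0 | 0 | 0 | 1 | 0
0 | 0 | 1 | 0 | 0
0 | 0 | 1 | 1 | 0
0 | 1 | 0 | 0 | 1
0 | 1 | 0 | 1 | 1
0 | 1 | 1 | 0 | 1
0 | 1 | 1 | 1 | 1
1 | 0 | 0 | 0 | 0
1 | 0 | 0 | 1 | 0
1 | 0 | 1 | 0 | 1
1 | 0 | 1 | 1 | 0
1 | 1 | 0 | 0 | 1
1 | 1 | 0 | 1 | 1
1 | 1 | 1 | 0 | 0
1 | 1 | 1 | 1 | 1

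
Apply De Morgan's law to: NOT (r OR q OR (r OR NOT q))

NOT r AND NOT q AND NOT (r OR NOT q)
De Morgan's: NOT(OR of terms) = AND of negations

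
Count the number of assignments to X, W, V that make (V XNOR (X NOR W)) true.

Satisfying assignments: (0,0,1), (0,1,0), (1,0,0), (1,1,0)
Count: 4 out of 8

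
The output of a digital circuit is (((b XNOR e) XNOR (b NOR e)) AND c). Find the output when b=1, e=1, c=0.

Substituting: (((1 XNOR 1) XNOR (1 NOR 1)) AND 0)
= 0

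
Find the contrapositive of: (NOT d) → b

Contrapositive: NOT b → d
Note: A statement and its contrapositive are logically equivalent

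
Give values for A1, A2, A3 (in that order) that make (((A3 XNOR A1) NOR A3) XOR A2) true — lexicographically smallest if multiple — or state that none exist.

A1=0, A2=1, A3=0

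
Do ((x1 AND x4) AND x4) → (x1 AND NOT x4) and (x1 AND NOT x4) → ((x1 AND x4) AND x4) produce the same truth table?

No, Converse is not equivalent to original (counterexample: x4=0, x1=1)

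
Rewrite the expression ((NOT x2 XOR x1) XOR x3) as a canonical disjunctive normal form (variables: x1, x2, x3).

(NOT x1 AND NOT x2 AND NOT x3) OR (NOT x1 AND x2 AND x3) OR (x1 AND NOT x2 AND x3) OR (x1 AND x2 AND NOT x3)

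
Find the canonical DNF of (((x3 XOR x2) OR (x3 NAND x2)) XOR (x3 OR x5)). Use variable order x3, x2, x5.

(NOT x3 AND NOT x2 AND NOT x5) OR (NOT x3 AND x2 AND NOT x5) OR (x3 AND x2 AND NOT x5) OR (x3 AND x2 AND x5)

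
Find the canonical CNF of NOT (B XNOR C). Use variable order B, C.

(B OR C) AND (NOT B OR NOT C)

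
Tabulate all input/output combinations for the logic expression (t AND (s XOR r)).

t | s | r | Output
------------------
0 | 0 | 0 | 0
0 | 0 | 1 | 0
0 | 1 | 0 | 0
0 | 1 | 1 | 0
1 | 0 | 0 | 0
1 | 0 | 1 | 1
1 | 1 | 0 | 1
1 | 1 | 1 | 0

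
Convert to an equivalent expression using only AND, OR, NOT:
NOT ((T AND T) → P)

(T AND T) AND NOT P
(Negated implication: NOT(A → B) = A AND NOT B)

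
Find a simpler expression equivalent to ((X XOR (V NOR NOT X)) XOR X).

By XOR self-cancellation ((E XOR v) XOR v = E):
= (V NOR NOT X)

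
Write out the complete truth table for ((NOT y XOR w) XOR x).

y | w | x | Output
------------------
0 | 0 | 0 | 1
0 | 0 | 1 | 0
0 | 1 | 0 | 0
0 | 1 | 1 | 1
1 | 0 | 0 | 0
1 | 0 | 1 | 1
1 | 1 | 0 | 1
1 | 1 | 1 | 0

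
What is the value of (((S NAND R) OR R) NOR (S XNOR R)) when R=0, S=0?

Substituting: (((0 NAND 0) OR 0) NOR (0 XNOR 0))
= 0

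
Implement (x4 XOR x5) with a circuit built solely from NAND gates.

((x4 NAND (x4 NAND x5)) NAND (x5 NAND (x4 NAND x5)))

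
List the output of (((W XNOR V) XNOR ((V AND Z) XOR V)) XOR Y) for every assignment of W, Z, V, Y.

W | Z | V | Y | Output
----------------------
0 | 0 | 0 | 0 | 0
0 | 0 | 0 | 1 | 1
0 | 0 | 1 | 0 | 0
0 | 0 | 1 | 1 | 1
0 | 1 | 0 | 0 | 0
0 | 1 | 0 | 1 | 1
0 | 1 | 1 | 0 | 1
0 | 1 | 1 | 1 | 0
1 | 0 | 0 | 0 | 1
1 | 0 | 0 | 1 | 0
1 | 0 | 1 | 0 | 1
1 | 0 | 1 | 1 | 0
1 | 1 | 0 | 0 | 1
1 | 1 | 0 | 1 | 0
1 | 1 | 1 | 0 | 0
1 | 1 | 1 | 1 | 1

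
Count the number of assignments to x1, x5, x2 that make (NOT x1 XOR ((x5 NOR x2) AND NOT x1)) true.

Satisfying assignments: (0,0,1), (0,1,0), (0,1,1)
Count: 3 out of 8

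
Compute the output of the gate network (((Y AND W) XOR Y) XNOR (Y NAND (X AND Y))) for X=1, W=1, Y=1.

Substituting: (((1 AND 1) XOR 1) XNOR (1 NAND (1 AND 1)))
= 1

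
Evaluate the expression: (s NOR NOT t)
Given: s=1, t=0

Substituting: (1 NOR NOT 0)
= 0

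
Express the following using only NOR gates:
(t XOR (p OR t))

((((t NOR ((p NOR t) NOR (p NOR t))) NOR (t NOR ((p NOR t) NOR (p NOR t)))) NOR ((t NOR ((p NOR t) NOR (p NOR t))) NOR (t NOR ((p NOR t) NOR (p NOR t))))) NOR ((((t NOR t) NOR (((p NOR t) NOR (p NOR t)) NOR ((p NOR t) NOR (p NOR t)))) NOR ((t NOR t) NOR (((p NOR t) NOR (p NOR t)) NOR ((p NOR t) NOR (p NOR t))))) NOR (((t NOR t) NOR (((p NOR t) NOR (p NOR t)) NOR ((p NOR t) NOR (p NOR t)))) NOR ((t NOR t) NOR (((p NOR t) NOR (p NOR t)) NOR ((p NOR t) NOR (p NOR t)))))))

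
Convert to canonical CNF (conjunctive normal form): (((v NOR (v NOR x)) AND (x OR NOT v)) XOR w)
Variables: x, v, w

(x OR v OR w) AND (x OR NOT v OR w) AND (NOT x OR v OR NOT w) AND (NOT x OR NOT v OR w)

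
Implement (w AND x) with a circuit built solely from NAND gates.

((w NAND x) NAND (w NAND x))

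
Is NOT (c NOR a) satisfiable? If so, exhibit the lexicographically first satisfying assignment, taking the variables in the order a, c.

a=0, c=1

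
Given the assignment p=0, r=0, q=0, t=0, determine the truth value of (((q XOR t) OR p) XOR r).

Substituting: (((0 XOR 0) OR 0) XOR 0)
= 0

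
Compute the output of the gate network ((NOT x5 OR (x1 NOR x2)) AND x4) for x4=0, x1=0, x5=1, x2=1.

Substituting: ((NOT 1 OR (0 NOR 1)) AND 0)
= 0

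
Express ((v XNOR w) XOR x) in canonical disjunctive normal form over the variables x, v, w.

(NOT x AND NOT v AND NOT w) OR (NOT x AND v AND w) OR (x AND NOT v AND w) OR (x AND v AND NOT w)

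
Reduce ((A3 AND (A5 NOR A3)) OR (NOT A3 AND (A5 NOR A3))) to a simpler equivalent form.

By distribution ((E AND v) OR (E AND NOT v) = E):
= (A5 NOR A3)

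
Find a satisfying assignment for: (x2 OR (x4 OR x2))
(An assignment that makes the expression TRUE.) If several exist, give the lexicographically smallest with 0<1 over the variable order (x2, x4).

x2=0, x4=1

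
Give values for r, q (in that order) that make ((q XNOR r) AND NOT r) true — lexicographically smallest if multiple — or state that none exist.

r=0, q=0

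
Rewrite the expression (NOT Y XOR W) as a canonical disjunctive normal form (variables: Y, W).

(NOT Y AND NOT W) OR (Y AND W)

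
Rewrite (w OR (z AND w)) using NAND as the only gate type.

((w NAND w) NAND (((z NAND w) NAND (z NAND w)) NAND ((z NAND w) NAND (z NAND w))))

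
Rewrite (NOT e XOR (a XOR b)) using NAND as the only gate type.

(((e NAND e) NAND ((e NAND e) NAND ((a NAND (a NAND b)) NAND (b NAND (a NAND b))))) NAND (((a NAND (a NAND b)) NAND (b NAND (a NAND b))) NAND ((e NAND e) NAND ((a NAND (a NAND b)) NAND (b NAND (a NAND b))))))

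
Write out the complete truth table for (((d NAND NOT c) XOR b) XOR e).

b | c | d | e | Output
----------------------
0 | 0 | 0 | 0 | 1
0 | 0 | 0 | 1 | 0
0 | 0 | 1 | 0 | 0
0 | 0 | 1 | 1 | 1
0 | 1 | 0 | 0 | 1
0 | 1 | 0 | 1 | 0
0 | 1 | 1 | 0 | 1
0 | 1 | 1 | 1 | 0
1 | 0 | 0 | 0 | 0
1 | 0 | 0 | 1 | 1
1 | 0 | 1 | 0 | 1
1 | 0 | 1 | 1 | 0
1 | 1 | 0 | 0 | 0
1 | 1 | 0 | 1 | 1
1 | 1 | 1 | 0 | 0
1 | 1 | 1 | 1 | 1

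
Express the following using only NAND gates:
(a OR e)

((a NAND a) NAND (e NAND e))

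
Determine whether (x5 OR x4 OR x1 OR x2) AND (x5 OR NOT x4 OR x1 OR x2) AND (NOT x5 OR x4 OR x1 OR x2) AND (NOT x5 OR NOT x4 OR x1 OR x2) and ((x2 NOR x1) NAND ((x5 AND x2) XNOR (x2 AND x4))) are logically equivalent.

Yes, they are equivalent — the two output columns agree on all 16 assignments:
x5 | x4 | x1 | x2 | Expression 1 | Expression 2
-----------------------------------------------
0 | 0 | 0 | 0 | 0 | 0
0 | 0 | 0 | 1 | 1 | 1
0 | 0 | 1 | 0 | 1 | 1
0 | 0 | 1 | 1 | 1 | 1
0 | 1 | 0 | 0 | 0 | 0
0 | 1 | 0 | 1 | 1 | 1
0 | 1 | 1 | 0 | 1 | 1
0 | 1 | 1 | 1 | 1 | 1
1 | 0 | 0 | 0 | 0 | 0
1 | 0 | 0 | 1 | 1 | 1
1 | 0 | 1 | 0 | 1 | 1
1 | 0 | 1 | 1 | 1 | 1
1 | 1 | 0 | 0 | 0 | 0
1 | 1 | 0 | 1 | 1 | 1
1 | 1 | 1 | 0 | 1 | 1
1 | 1 | 1 | 1 | 1 | 1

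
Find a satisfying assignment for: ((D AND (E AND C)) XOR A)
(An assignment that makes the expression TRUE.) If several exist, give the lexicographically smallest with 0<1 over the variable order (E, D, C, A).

E=0, D=0, C=0, A=1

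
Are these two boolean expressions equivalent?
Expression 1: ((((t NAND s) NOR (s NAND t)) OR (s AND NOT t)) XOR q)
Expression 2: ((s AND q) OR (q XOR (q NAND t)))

No. Counterexample: with q=0, s=0, t=0, Expression 1 = 0 but Expression 2 = 1.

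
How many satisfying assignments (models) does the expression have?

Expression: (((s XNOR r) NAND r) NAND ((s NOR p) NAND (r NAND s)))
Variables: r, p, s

Satisfying assignments: (0,0,0), (1,0,0), (1,0,1), (1,1,1)
Count: 4 out of 8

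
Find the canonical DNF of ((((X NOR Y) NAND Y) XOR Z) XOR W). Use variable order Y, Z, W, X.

(NOT Y AND NOT Z AND NOT W AND NOT X) OR (NOT Y AND NOT Z AND NOT W AND X) OR (NOT Y AND Z AND W AND NOT X) OR (NOT Y AND Z AND W AND X) OR (Y AND NOT Z AND NOT W AND NOT X) OR (Y AND NOT Z AND NOT W AND X) OR (Y AND Z AND W AND NOT X) OR (Y AND Z AND W AND X)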